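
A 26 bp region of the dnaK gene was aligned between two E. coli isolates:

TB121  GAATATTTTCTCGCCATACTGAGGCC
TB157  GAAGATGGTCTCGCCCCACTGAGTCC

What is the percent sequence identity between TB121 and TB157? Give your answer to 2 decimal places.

76.92%

Mismatches occur at site 4 (T→G), site 7 (T→G), site 8 (T→G), site 16 (A→C), site 17 (T→C), site 24 (G→T).
20 of the 26 sites match, so the percent identity is 20/26 × 100 = 76.92%.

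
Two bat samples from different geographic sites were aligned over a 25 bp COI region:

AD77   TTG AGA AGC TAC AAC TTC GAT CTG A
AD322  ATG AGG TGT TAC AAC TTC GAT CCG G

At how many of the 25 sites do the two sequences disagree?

The sequences differ at positions 1 (T/A), 6 (A/G), 7 (A/T), 9 (C/T), 23 (T/C), 25 (A/G).
That gives 6 mismatches out of 25 aligned sites, so the Hamming distance is 6.

6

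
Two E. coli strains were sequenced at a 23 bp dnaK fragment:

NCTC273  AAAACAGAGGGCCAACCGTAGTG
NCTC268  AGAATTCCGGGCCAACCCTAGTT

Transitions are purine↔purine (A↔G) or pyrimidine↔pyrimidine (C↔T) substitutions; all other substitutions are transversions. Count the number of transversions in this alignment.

Mismatches occur at site 2 (A↔G, transition), site 5 (C↔T, transition), site 6 (A↔T, transversion), site 7 (G↔C, transversion), site 8 (A↔C, transversion), site 18 (G↔C, transversion), site 23 (G↔T, transversion).
Of the 7 differences, 2 transitions and 5 transversions, so the answer is 5.

5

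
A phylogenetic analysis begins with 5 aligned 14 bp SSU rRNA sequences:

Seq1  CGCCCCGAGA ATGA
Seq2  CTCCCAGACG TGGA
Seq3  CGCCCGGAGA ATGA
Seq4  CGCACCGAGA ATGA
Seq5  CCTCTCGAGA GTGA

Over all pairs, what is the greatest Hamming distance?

Pairwise Hamming distances:
  Seq1 vs Seq2: 6
  Seq1 vs Seq3: 1
  Seq1 vs Seq4: 1
  Seq1 vs Seq5: 4
  Seq2 vs Seq3: 6
  Seq2 vs Seq4: 7
  Seq2 vs Seq5: 8
  Seq3 vs Seq4: 2
  Seq3 vs Seq5: 5
  Seq4 vs Seq5: 5
The largest is 8, between Seq2 and Seq5.

8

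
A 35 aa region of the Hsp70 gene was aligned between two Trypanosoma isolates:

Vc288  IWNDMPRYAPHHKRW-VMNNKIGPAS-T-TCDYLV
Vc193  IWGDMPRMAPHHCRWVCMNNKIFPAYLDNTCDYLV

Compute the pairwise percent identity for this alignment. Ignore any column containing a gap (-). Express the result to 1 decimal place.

Excluding the 3 gap columns leaves 32 comparable sites.
Differing sites — 3:N/G; 8:Y/M; 13:K/C; 17:V/C; 23:G/F; 26:S/Y; 28:T/D.
25 of the 32 comparable sites match, so the percent identity is 25/32 × 100 = 78.1%.

78.1%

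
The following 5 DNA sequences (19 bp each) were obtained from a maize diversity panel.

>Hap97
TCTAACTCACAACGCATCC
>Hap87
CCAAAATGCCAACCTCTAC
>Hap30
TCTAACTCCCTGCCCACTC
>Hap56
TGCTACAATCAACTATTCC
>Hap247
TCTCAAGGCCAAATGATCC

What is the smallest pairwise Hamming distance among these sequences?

6

Pairwise Hamming distances:
  Hap97 vs Hap87: 9
  Hap97 vs Hap30: 6
  Hap97 vs Hap56: 9
  Hap97 vs Hap247: 8
  Hap87 vs Hap30: 10
  Hap87 vs Hap56: 12
  Hap87 vs Hap247: 9
  Hap30 vs Hap56: 13
  Hap30 vs Hap247: 11
  Hap56 vs Hap247: 10
The smallest is 6, between Hap97 and Hap30.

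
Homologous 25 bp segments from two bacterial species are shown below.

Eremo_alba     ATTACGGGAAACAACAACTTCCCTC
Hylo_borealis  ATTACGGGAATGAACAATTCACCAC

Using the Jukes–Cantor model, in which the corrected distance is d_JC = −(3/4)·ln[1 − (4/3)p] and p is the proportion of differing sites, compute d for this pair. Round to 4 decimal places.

0.2892

Mismatches occur at site 11 (A/T), site 12 (C/G), site 18 (C/T), site 20 (T/C), site 21 (C/A), site 24 (T/A).
p = 6/25 = 0.240000.
d = −0.75 · ln(1 − (4/3)·0.240000) = −0.75 · ln(0.680000) = −0.75 · (-0.385662) = 0.2892.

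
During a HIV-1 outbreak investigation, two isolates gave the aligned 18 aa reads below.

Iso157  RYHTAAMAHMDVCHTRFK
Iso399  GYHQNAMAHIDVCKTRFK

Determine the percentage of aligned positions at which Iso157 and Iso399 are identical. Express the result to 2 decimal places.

Mismatches occur at site 1 (R↔G), site 4 (T↔Q), site 5 (A↔N), site 10 (M↔I), site 14 (H↔K).
13 of the 18 sites match, so the percent identity is 13/18 × 100 = 72.22%.

72.22%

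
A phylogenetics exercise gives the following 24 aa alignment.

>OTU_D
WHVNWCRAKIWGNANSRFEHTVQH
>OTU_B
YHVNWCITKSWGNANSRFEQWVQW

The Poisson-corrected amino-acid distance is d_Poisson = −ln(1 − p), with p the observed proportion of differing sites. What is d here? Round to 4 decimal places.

Differing sites — 1:W/Y; 7:R/I; 8:A/T; 10:I/S; 20:H/Q; 21:T/W; 24:H/W.
p = 7/24 = 0.291667.
d = −ln(1 − 0.291667) = −ln(0.708333) = 0.3448.

0.3448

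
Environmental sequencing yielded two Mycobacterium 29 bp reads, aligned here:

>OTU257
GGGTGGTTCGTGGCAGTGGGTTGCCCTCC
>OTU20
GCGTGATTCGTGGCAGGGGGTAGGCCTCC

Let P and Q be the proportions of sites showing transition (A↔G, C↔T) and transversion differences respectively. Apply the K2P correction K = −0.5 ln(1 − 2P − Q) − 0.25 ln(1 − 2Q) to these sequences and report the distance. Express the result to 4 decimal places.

0.1966

Mismatches occur at site 2 (G↔C, transversion), site 6 (G↔A, transition), site 17 (T↔G, transversion), site 22 (T↔A, transversion), site 24 (C↔G, transversion).
Of the 5 differences, 1 transition and 4 transversions over 29 sites: P = 1/29 = 0.034483, Q = 4/29 = 0.137931.
d = −0.5·ln(0.793103) − 0.25·ln(0.724138) = −0.5·(-0.231802) − 0.25·(-0.322773) = 0.1966.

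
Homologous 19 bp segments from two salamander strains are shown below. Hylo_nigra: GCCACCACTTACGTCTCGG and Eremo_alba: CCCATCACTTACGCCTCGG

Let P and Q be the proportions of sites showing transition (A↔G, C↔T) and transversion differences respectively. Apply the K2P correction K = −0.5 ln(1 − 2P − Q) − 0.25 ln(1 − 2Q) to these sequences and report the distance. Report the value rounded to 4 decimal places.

0.1805

The sequences differ at positions 1 (G/C, transversion), 5 (C/T, transition), 14 (T/C, transition).
Of the 3 differences, 2 transitions and 1 transversion over 19 sites: P = 2/19 = 0.105263, Q = 1/19 = 0.052632.
d = −0.5·ln(0.736842) − 0.25·ln(0.894736) = −0.5·(-0.305382) − 0.25·(-0.111227) = 0.1805.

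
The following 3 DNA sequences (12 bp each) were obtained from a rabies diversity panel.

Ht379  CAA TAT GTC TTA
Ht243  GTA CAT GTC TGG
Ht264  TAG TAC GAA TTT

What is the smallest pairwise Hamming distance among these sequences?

Pairwise Hamming distances:
  Ht379 vs Ht243: 5
  Ht379 vs Ht264: 6
  Ht243 vs Ht264: 9
The smallest is 5, between Ht379 and Ht243.

5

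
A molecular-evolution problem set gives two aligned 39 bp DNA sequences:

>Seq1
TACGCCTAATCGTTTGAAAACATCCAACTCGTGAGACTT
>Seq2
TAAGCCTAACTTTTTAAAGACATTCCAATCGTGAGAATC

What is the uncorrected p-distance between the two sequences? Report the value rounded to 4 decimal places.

0.2821

Differing sites — 3:C/A; 10:T/C; 11:C/T; 12:G/T; 16:G/A; 19:A/G; 24:C/T; 26:A/C; 28:C/A; 37:C/A; 39:T/C.
There are 11 differences over 39 sites, so p = 11/39 = 0.2821.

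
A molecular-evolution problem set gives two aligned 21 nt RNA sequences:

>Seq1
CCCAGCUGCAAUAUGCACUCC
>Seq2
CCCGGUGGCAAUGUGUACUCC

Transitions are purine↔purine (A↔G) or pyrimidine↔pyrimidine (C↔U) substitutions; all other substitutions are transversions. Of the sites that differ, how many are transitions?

4

Mismatches occur at site 4 (A↔G, transition), site 6 (C↔U, transition), site 7 (U↔G, transversion), site 13 (A↔G, transition), site 16 (C↔U, transition).
Of the 5 differences, 4 transitions and 1 transversion, so the answer is 4.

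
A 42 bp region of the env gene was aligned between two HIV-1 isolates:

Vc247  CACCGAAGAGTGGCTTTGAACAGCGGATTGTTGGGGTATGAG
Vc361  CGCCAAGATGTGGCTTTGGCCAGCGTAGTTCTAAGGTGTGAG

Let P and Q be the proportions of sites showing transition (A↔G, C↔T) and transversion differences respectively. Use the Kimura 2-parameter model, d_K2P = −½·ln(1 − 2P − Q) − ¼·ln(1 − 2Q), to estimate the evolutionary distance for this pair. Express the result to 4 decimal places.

Differing sites — 2:A/G (Ti); 5:G/A (Ti); 7:A/G (Ti); 8:G/A (Ti); 9:A/T (Tv); 19:A/G (Ti); 20:A/C (Tv); 26:G/T (Tv); 28:T/G (Tv); 30:G/T (Tv); 31:T/C (Ti); 33:G/A (Ti); 34:G/A (Ti); 38:A/G (Ti).
Of the 14 differences, 9 transitions and 5 transversions over 42 sites: P = 9/42 = 0.214286, Q = 5/42 = 0.119048.
d = −0.5·ln(0.452380) − 0.25·ln(0.761904) = −0.5·(-0.793233) − 0.25·(-0.271935) = 0.4646.

0.4646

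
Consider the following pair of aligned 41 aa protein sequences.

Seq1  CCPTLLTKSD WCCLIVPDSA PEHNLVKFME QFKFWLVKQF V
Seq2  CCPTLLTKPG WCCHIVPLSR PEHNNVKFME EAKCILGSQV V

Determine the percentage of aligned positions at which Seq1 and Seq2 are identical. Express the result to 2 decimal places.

The sequences differ at positions 9 (S/P), 10 (D/G), 14 (L/H), 18 (D/L), 20 (A/R), 25 (L/N), 31 (Q/E), 32 (F/A), 34 (F/C), 35 (W/I), 37 (V/G), 38 (K/S), 40 (F/V).
28 of the 41 sites match, so the percent identity is 28/41 × 100 = 68.29%.

68.29%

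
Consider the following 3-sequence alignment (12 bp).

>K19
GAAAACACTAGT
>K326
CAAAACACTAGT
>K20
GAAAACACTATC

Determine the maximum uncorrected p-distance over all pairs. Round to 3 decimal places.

0.250

Pairwise Hamming distances:
  K19 vs K326: 1
  K19 vs K20: 2
  K326 vs K20: 3
The largest is 3 mismatches, between K326 and K20; p = 3/12 = 0.250.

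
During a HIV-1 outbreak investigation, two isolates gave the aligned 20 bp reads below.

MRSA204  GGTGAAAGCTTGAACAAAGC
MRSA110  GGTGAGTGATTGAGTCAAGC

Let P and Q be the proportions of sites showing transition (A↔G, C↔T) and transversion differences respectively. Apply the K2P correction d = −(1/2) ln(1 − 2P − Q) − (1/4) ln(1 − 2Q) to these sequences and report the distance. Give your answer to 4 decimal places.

Mismatches occur at site 6 (A/G, transition), site 7 (A/T, transversion), site 9 (C/A, transversion), site 14 (A/G, transition), site 15 (C/T, transition), site 16 (A/C, transversion).
Of the 6 differences, 3 transitions and 3 transversions over 20 sites: P = 3/20 = 0.150000, Q = 3/20 = 0.150000.
d = −0.5·ln(0.550000) − 0.25·ln(0.700000) = −0.5·(-0.597837) − 0.25·(-0.356675) = 0.3881.

0.3881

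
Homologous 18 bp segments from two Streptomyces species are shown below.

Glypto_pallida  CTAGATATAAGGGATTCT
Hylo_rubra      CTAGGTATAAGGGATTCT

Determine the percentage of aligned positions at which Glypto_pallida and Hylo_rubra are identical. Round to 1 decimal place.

Differing sites — 5:A/G.
17 of the 18 sites match, so the percent identity is 17/18 × 100 = 94.4%.

94.4%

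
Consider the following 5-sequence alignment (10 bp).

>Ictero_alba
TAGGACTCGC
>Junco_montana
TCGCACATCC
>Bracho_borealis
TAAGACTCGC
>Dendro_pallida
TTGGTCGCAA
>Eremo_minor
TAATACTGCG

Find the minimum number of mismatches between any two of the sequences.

1

Pairwise Hamming distances:
  Ictero_alba vs Junco_montana: 5
  Ictero_alba vs Bracho_borealis: 1
  Ictero_alba vs Dendro_pallida: 5
  Ictero_alba vs Eremo_minor: 5
  Junco_montana vs Bracho_borealis: 6
  Junco_montana vs Dendro_pallida: 7
  Junco_montana vs Eremo_minor: 6
  Bracho_borealis vs Dendro_pallida: 6
  Bracho_borealis vs Eremo_minor: 4
  Dendro_pallida vs Eremo_minor: 8
The smallest is 1, between Ictero_alba and Bracho_borealis.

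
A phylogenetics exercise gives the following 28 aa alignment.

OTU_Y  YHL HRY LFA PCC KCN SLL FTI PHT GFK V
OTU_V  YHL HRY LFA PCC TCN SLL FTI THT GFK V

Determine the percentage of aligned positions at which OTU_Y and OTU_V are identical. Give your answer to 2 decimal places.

92.86%

Differing sites — 13:K/T; 22:P/T.
26 of the 28 sites match, so the percent identity is 26/28 × 100 = 92.86%.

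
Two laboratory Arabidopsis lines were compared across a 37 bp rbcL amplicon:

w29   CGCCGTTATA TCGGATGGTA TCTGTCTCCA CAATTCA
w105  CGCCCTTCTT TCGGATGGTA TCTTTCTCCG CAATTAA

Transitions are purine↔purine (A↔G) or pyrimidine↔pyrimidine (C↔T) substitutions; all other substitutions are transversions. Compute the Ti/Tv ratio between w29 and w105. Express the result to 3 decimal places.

0.200

The sequences differ at positions 5 (G/C, transversion), 8 (A/C, transversion), 10 (A/T, transversion), 24 (G/T, transversion), 30 (A/G, transition), 36 (C/A, transversion).
Of the 6 differences, 1 transition and 5 transversions, so Ti/Tv = 1/5 = 0.200.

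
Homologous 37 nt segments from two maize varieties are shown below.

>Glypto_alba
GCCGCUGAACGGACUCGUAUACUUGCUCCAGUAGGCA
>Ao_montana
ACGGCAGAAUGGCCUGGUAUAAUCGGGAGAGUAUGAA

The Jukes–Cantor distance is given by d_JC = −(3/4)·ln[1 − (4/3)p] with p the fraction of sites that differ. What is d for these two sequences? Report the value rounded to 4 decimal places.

0.5266

Differing sites — 1:G/A; 3:C/G; 6:U/A; 10:C/U; 13:A/C; 16:C/G; 22:C/A; 24:U/C; 26:C/G; 27:U/G; 28:C/A; 29:C/G; 34:G/U; 36:C/A.
p = 14/37 = 0.378378.
d = −0.75 · ln(1 − (4/3)·0.378378) = −0.75 · ln(0.495496) = −0.75 · (-0.702196) = 0.5266.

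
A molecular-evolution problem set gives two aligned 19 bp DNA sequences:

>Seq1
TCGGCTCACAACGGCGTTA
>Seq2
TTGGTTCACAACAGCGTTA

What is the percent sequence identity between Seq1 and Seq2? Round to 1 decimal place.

The sequences differ at positions 2 (C/T), 5 (C/T), 13 (G/A).
16 of the 19 sites match, so the percent identity is 16/19 × 100 = 84.2%.

84.2%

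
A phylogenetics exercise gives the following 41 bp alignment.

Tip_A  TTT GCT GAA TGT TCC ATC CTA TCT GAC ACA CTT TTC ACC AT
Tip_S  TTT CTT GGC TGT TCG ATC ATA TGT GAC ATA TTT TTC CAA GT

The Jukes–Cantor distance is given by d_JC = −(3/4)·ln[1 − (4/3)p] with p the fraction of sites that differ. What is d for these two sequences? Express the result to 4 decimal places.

0.4121

The sequences differ at positions 4 (G/C), 5 (C/T), 8 (A/G), 9 (A/C), 15 (C/G), 19 (C/A), 23 (C/G), 29 (C/T), 31 (C/T), 37 (A/C), 38 (C/A), 39 (C/A), 40 (A/G).
p = 13/41 = 0.317073.
d = −0.75 · ln(1 − (4/3)·0.317073) = −0.75 · ln(0.577236) = −0.75 · (-0.549504) = 0.4121.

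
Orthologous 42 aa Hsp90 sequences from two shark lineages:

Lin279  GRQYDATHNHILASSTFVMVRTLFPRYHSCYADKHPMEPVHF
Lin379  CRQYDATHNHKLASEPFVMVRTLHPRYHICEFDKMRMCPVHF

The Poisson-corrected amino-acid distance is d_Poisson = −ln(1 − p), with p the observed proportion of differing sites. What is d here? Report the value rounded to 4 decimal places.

The sequences differ at positions 1 (G/C), 11 (I/K), 15 (S/E), 16 (T/P), 24 (F/H), 29 (S/I), 31 (Y/E), 32 (A/F), 35 (H/M), 36 (P/R), 38 (E/C).
p = 11/42 = 0.261905.
d = −ln(1 − 0.261905) = −ln(0.738095) = 0.3037.

0.3037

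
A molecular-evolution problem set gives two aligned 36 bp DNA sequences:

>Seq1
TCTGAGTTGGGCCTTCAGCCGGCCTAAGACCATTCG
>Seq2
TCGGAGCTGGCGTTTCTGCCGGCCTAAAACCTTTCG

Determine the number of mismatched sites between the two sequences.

Mismatches occur at site 3 (T/G), site 7 (T/C), site 11 (G/C), site 12 (C/G), site 13 (C/T), site 17 (A/T), site 28 (G/A), site 32 (A/T).
That gives 8 mismatches out of 36 aligned sites, so the Hamming distance is 8.

8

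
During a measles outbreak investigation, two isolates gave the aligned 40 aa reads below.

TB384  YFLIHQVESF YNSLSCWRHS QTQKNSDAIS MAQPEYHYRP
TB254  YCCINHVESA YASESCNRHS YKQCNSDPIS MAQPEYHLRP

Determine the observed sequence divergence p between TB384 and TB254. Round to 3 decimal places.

Mismatches occur at site 2 (F/C), site 3 (L/C), site 5 (H/N), site 6 (Q/H), site 10 (F/A), site 12 (N/A), site 14 (L/E), site 17 (W/N), site 21 (Q/Y), site 22 (T/K), site 24 (K/C), site 28 (A/P), site 38 (Y/L).
There are 13 differences over 40 sites, so p = 13/40 = 0.325.

0.325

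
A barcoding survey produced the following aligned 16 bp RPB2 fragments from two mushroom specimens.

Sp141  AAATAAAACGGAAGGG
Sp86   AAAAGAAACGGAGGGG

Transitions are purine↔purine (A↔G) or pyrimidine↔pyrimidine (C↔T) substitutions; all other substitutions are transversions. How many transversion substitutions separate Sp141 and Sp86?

Mismatches occur at site 4 (T↔A, transversion), site 5 (A↔G, transition), site 13 (A↔G, transition).
Of the 3 differences, 2 transitions and 1 transversion, so the answer is 1.

1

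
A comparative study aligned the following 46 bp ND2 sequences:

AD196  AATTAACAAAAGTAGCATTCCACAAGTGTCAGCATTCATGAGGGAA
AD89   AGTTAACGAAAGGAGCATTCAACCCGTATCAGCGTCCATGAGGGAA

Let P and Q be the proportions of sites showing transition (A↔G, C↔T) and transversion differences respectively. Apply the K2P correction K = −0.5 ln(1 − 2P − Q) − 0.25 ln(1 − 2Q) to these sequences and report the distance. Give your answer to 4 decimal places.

0.2292

Differing sites — 2:A/G (Ti); 8:A/G (Ti); 13:T/G (Tv); 21:C/A (Tv); 24:A/C (Tv); 25:A/C (Tv); 28:G/A (Ti); 34:A/G (Ti); 36:T/C (Ti).
Of the 9 differences, 5 transitions and 4 transversions over 46 sites: P = 5/46 = 0.108696, Q = 4/46 = 0.086957.
d = −0.5·ln(0.695651) − 0.25·ln(0.826086) = −0.5·(-0.362907) − 0.25·(-0.191056) = 0.2292.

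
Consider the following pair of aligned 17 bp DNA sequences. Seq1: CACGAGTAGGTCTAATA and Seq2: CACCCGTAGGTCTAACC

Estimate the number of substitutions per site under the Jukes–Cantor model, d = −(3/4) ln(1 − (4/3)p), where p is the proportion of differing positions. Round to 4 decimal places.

0.2824

Mismatches occur at site 4 (G/C), site 5 (A/C), site 16 (T/C), site 17 (A/C).
p = 4/17 = 0.235294.
d = −0.75 · ln(1 − (4/3)·0.235294) = −0.75 · ln(0.686275) = −0.75 · (-0.376477) = 0.2824.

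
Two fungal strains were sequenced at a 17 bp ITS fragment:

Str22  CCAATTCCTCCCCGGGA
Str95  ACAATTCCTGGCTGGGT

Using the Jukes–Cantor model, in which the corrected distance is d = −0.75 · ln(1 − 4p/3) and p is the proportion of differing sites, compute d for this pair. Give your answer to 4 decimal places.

0.3734

The sequences differ at positions 1 (C/A), 10 (C/G), 11 (C/G), 13 (C/T), 17 (A/T).
p = 5/17 = 0.294118.
d = −0.75 · ln(1 − (4/3)·0.294118) = −0.75 · ln(0.607843) = −0.75 · (-0.497839) = 0.3734.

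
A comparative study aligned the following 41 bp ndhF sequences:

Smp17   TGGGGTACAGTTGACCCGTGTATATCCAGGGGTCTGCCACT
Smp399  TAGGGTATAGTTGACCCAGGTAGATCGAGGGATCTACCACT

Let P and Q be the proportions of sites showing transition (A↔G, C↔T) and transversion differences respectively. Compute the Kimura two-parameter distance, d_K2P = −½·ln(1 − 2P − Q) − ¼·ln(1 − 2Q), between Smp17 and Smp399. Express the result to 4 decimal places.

Differing sites — 2:G/A (Ti); 8:C/T (Ti); 18:G/A (Ti); 19:T/G (Tv); 23:T/G (Tv); 27:C/G (Tv); 32:G/A (Ti); 36:G/A (Ti).
Of the 8 differences, 5 transitions and 3 transversions over 41 sites: P = 5/41 = 0.121951, Q = 3/41 = 0.073171.
d = −0.5·ln(0.682927) − 0.25·ln(0.853658) = −0.5·(-0.381367) − 0.25·(-0.158225) = 0.2302.

0.2302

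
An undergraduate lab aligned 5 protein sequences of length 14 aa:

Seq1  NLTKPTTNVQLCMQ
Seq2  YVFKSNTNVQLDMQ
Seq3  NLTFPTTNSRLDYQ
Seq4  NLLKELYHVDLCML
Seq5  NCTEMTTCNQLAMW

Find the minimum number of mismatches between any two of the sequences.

5

Pairwise Hamming distances:
  Seq1 vs Seq2: 6
  Seq1 vs Seq3: 5
  Seq1 vs Seq4: 7
  Seq1 vs Seq5: 7
  Seq2 vs Seq3: 9
  Seq2 vs Seq4: 10
  Seq2 vs Seq5: 10
  Seq3 vs Seq4: 11
  Seq3 vs Seq5: 9
  Seq4 vs Seq5: 11
The smallest is 5, between Seq1 and Seq3.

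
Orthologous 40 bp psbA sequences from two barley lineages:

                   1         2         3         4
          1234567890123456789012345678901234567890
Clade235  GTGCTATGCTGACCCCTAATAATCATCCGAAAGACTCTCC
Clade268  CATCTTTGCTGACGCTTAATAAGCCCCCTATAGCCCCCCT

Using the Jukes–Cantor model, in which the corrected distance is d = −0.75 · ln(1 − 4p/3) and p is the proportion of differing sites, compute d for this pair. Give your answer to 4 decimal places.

0.5199

The sequences differ at positions 1 (G/C), 2 (T/A), 3 (G/T), 6 (A/T), 14 (C/G), 16 (C/T), 23 (T/G), 25 (A/C), 26 (T/C), 29 (G/T), 31 (A/T), 34 (A/C), 36 (T/C), 38 (T/C), 40 (C/T).
p = 15/40 = 0.375000.
d = −0.75 · ln(1 − (4/3)·0.375000) = −0.75 · ln(0.500000) = −0.75 · (-0.693147) = 0.5199.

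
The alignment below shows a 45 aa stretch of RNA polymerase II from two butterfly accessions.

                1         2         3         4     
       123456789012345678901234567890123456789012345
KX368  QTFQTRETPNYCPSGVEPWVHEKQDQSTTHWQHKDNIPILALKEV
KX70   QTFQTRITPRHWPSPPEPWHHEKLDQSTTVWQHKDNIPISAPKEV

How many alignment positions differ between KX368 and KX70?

11

The sequences differ at positions 7 (E/I), 10 (N/R), 11 (Y/H), 12 (C/W), 15 (G/P), 16 (V/P), 20 (V/H), 24 (Q/L), 30 (H/V), 40 (L/S), 42 (L/P).
That gives 11 mismatches out of 45 aligned sites, so the Hamming distance is 11.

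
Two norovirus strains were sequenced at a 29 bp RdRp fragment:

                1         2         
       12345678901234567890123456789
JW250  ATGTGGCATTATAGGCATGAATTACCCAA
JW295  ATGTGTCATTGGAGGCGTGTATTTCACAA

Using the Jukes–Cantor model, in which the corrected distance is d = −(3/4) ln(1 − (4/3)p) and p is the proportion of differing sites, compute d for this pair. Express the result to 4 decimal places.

The sequences differ at positions 6 (G/T), 11 (A/G), 12 (T/G), 17 (A/G), 20 (A/T), 24 (A/T), 26 (C/A).
p = 7/29 = 0.241379.
d = −0.75 · ln(1 − (4/3)·0.241379) = −0.75 · ln(0.678161) = −0.75 · (-0.388371) = 0.2913.

0.2913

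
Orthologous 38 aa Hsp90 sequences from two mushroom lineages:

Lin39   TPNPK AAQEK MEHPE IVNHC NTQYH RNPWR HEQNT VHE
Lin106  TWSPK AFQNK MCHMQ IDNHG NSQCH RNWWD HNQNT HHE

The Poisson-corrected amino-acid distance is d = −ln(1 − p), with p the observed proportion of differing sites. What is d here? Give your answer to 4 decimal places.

0.5021

Differing sites — 2:P/W; 3:N/S; 7:A/F; 9:E/N; 12:E/C; 14:P/M; 15:E/Q; 17:V/D; 20:C/G; 22:T/S; 24:Y/C; 28:P/W; 30:R/D; 32:E/N; 36:V/H.
p = 15/38 = 0.394737.
d = −ln(1 − 0.394737) = −ln(0.605263) = 0.5021.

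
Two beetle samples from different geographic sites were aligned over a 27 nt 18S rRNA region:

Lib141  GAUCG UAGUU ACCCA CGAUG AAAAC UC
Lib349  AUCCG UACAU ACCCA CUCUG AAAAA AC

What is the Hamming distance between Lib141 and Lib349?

9

Mismatches occur at site 1 (G→A), site 2 (A→U), site 3 (U→C), site 8 (G→C), site 9 (U→A), site 17 (G→U), site 18 (A→C), site 25 (C→A), site 26 (U→A).
That gives 9 mismatches out of 27 aligned sites, so the Hamming distance is 9.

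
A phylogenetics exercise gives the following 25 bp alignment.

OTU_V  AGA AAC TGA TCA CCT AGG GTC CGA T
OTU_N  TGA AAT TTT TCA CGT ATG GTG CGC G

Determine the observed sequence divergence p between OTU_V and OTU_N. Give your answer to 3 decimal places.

Mismatches occur at site 1 (A/T), site 6 (C/T), site 8 (G/T), site 9 (A/T), site 14 (C/G), site 17 (G/T), site 21 (C/G), site 24 (A/C), site 25 (T/G).
There are 9 differences over 25 sites, so p = 9/25 = 0.360.

0.360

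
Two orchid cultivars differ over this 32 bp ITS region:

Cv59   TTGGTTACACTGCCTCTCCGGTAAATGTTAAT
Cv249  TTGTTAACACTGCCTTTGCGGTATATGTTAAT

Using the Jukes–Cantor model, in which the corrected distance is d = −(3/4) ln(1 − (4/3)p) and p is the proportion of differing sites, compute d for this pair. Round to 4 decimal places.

0.1752

Differing sites — 4:G/T; 6:T/A; 16:C/T; 18:C/G; 24:A/T.
p = 5/32 = 0.156250.
d = −0.75 · ln(1 − (4/3)·0.156250) = −0.75 · ln(0.791667) = −0.75 · (-0.233614) = 0.1752.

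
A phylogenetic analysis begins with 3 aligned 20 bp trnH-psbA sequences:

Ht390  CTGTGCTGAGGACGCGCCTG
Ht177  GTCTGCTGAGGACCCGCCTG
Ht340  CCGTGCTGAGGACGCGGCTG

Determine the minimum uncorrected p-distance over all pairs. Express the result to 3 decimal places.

0.100

Pairwise Hamming distances:
  Ht390 vs Ht177: 3
  Ht390 vs Ht340: 2
  Ht177 vs Ht340: 5
The smallest is 2 mismatches, between Ht390 and Ht340; p = 2/20 = 0.100.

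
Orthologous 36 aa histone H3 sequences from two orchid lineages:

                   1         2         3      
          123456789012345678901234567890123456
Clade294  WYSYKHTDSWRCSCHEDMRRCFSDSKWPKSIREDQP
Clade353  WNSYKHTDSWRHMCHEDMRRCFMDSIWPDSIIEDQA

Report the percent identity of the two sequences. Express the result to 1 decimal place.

Mismatches occur at site 2 (Y→N), site 12 (C→H), site 13 (S→M), site 23 (S→M), site 26 (K→I), site 29 (K→D), site 32 (R→I), site 36 (P→A).
28 of the 36 sites match, so the percent identity is 28/36 × 100 = 77.8%.

77.8%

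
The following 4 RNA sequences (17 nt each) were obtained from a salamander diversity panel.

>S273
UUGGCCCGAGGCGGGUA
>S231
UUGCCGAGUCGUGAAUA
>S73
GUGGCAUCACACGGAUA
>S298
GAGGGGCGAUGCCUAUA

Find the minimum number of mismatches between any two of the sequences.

Pairwise Hamming distances:
  S273 vs S231: 8
  S273 vs S73: 7
  S273 vs S298: 8
  S231 vs S73: 9
  S231 vs S298: 10
  S73 vs S298: 9
The smallest is 7, between S273 and S73.

7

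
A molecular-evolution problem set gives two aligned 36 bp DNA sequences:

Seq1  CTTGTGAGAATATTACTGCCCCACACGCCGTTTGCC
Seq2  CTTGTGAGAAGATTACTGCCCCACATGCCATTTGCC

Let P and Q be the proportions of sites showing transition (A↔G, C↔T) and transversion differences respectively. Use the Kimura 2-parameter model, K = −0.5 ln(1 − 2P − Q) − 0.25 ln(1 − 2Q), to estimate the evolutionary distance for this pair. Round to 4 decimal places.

0.0891

The sequences differ at positions 11 (T/G, transversion), 26 (C/T, transition), 30 (G/A, transition).
Of the 3 differences, 2 transitions and 1 transversion over 36 sites: P = 2/36 = 0.055556, Q = 1/36 = 0.027778.
d = −0.5·ln(0.861110) − 0.25·ln(0.944444) = −0.5·(-0.149533) − 0.25·(-0.057159) = 0.0891.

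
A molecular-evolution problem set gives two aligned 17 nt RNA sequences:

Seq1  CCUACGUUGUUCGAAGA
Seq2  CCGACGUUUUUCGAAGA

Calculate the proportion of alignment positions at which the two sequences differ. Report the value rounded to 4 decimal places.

0.1176

Differing sites — 3:U/G; 9:G/U.
There are 2 differences over 17 sites, so p = 2/17 = 0.1176.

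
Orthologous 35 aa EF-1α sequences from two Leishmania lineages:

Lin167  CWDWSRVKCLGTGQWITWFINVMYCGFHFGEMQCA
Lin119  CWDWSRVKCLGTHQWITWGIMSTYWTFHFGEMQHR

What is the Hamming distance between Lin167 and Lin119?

9

Mismatches occur at site 13 (G→H), site 19 (F→G), site 21 (N→M), site 22 (V→S), site 23 (M→T), site 25 (C→W), site 26 (G→T), site 34 (C→H), site 35 (A→R).
That gives 9 mismatches out of 35 aligned sites, so the Hamming distance is 9.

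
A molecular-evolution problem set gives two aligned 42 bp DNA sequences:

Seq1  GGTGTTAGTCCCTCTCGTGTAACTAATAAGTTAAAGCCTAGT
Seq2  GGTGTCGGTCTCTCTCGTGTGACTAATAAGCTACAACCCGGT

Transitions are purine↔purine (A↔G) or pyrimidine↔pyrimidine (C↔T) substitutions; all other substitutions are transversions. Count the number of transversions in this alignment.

The sequences differ at positions 6 (T/C, transition), 7 (A/G, transition), 11 (C/T, transition), 21 (A/G, transition), 31 (T/C, transition), 34 (A/C, transversion), 36 (G/A, transition), 39 (T/C, transition), 40 (A/G, transition).
Of the 9 differences, 8 transitions and 1 transversion, so the answer is 1.

1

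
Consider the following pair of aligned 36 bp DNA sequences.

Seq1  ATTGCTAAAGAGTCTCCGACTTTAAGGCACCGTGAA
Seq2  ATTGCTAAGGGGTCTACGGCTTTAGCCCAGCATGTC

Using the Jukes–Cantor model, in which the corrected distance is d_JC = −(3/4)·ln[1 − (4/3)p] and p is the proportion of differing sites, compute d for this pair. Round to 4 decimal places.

Differing sites — 9:A/G; 11:A/G; 16:C/A; 19:A/G; 25:A/G; 26:G/C; 27:G/C; 30:C/G; 32:G/A; 35:A/T; 36:A/C.
p = 11/36 = 0.305556.
d = −0.75 · ln(1 − (4/3)·0.305556) = −0.75 · ln(0.592592) = −0.75 · (-0.523249) = 0.3924.

0.3924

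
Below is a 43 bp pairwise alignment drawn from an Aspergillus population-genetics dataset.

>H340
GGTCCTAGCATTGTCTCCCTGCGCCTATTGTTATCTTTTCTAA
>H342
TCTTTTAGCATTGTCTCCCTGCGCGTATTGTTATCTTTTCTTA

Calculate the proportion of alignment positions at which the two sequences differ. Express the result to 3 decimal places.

0.140

Mismatches occur at site 1 (G↔T), site 2 (G↔C), site 4 (C↔T), site 5 (C↔T), site 25 (C↔G), site 42 (A↔T).
There are 6 differences over 43 sites, so p = 6/43 = 0.140.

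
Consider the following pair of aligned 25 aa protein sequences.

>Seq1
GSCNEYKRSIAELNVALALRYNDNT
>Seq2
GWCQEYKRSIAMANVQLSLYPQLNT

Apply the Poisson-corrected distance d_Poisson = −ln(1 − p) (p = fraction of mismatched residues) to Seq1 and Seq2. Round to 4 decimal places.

0.5108

Mismatches occur at site 2 (S→W), site 4 (N→Q), site 12 (E→M), site 13 (L→A), site 16 (A→Q), site 18 (A→S), site 20 (R→Y), site 21 (Y→P), site 22 (N→Q), site 23 (D→L).
p = 10/25 = 0.400000.
d = −ln(1 − 0.400000) = −ln(0.600000) = 0.5108.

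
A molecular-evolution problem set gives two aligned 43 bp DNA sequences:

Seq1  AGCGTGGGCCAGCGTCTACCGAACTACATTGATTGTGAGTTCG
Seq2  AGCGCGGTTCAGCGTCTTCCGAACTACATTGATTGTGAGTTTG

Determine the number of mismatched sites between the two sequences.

Differing sites — 5:T/C; 8:G/T; 9:C/T; 18:A/T; 42:C/T.
That gives 5 mismatches out of 43 aligned sites, so the Hamming distance is 5.

5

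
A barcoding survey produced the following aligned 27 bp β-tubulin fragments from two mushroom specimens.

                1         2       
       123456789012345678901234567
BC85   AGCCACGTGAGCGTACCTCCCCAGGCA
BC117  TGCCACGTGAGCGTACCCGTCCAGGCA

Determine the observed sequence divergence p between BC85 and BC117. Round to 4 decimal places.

0.1481

Mismatches occur at site 1 (A↔T), site 18 (T↔C), site 19 (C↔G), site 20 (C↔T).
There are 4 differences over 27 sites, so p = 4/27 = 0.1481.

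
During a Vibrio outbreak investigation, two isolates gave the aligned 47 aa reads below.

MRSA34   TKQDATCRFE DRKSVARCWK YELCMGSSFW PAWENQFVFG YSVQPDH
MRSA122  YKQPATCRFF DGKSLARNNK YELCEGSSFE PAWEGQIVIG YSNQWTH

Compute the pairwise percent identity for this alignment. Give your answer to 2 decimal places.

Mismatches occur at site 1 (T↔Y), site 4 (D↔P), site 10 (E↔F), site 12 (R↔G), site 15 (V↔L), site 18 (C↔N), site 19 (W↔N), site 25 (M↔E), site 30 (W↔E), site 35 (N↔G), site 37 (F↔I), site 39 (F↔I), site 43 (V↔N), site 45 (P↔W), site 46 (D↔T).
32 of the 47 sites match, so the percent identity is 32/47 × 100 = 68.09%.

68.09%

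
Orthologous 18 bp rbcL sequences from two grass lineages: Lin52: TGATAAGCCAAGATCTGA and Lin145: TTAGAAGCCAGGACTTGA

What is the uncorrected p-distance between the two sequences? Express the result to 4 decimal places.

Differing sites — 2:G/T; 4:T/G; 11:A/G; 14:T/C; 15:C/T.
There are 5 differences over 18 sites, so p = 5/18 = 0.2778.

0.2778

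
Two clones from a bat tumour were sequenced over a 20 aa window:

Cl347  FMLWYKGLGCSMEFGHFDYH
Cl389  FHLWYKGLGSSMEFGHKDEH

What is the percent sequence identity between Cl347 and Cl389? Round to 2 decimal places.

80.00%

Mismatches occur at site 2 (M/H), site 10 (C/S), site 17 (F/K), site 19 (Y/E).
16 of the 20 sites match, so the percent identity is 16/20 × 100 = 80.00%.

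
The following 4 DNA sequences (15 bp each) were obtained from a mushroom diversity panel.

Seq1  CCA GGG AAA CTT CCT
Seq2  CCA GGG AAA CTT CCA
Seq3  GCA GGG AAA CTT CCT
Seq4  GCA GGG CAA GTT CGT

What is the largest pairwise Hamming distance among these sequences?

5

Pairwise Hamming distances:
  Seq1 vs Seq2: 1
  Seq1 vs Seq3: 1
  Seq1 vs Seq4: 4
  Seq2 vs Seq3: 2
  Seq2 vs Seq4: 5
  Seq3 vs Seq4: 3
The largest is 5, between Seq2 and Seq4.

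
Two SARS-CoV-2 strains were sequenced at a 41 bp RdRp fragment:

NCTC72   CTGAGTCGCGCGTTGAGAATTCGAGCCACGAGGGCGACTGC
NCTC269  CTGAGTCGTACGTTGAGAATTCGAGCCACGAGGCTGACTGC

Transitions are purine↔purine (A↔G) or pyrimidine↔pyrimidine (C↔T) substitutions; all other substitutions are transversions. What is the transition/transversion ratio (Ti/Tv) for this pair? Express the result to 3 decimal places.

Mismatches occur at site 9 (C/T, transition), site 10 (G/A, transition), site 34 (G/C, transversion), site 35 (C/T, transition).
Of the 4 differences, 3 transitions and 1 transversion, so Ti/Tv = 3/1 = 3.000.

3.000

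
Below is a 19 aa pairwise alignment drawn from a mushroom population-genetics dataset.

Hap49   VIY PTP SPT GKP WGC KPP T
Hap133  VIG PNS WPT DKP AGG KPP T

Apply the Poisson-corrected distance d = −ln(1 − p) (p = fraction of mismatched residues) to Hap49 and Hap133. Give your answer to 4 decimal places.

Differing sites — 3:Y/G; 5:T/N; 6:P/S; 7:S/W; 10:G/D; 13:W/A; 15:C/G.
p = 7/19 = 0.368421.
d = −ln(1 − 0.368421) = −ln(0.631579) = 0.4595.

0.4595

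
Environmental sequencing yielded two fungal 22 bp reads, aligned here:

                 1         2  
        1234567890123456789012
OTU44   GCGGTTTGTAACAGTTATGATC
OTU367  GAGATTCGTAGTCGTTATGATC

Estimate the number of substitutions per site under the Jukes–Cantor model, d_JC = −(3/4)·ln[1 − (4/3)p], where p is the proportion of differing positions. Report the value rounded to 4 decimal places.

0.3390

Mismatches occur at site 2 (C→A), site 4 (G→A), site 7 (T→C), site 11 (A→G), site 12 (C→T), site 13 (A→C).
p = 6/22 = 0.272727.
d = −0.75 · ln(1 − (4/3)·0.272727) = −0.75 · ln(0.636364) = −0.75 · (-0.451985) = 0.3390.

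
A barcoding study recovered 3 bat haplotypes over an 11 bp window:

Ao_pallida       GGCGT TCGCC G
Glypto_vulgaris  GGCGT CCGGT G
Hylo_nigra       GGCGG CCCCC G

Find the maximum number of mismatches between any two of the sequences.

4

Pairwise Hamming distances:
  Ao_pallida vs Glypto_vulgaris: 3
  Ao_pallida vs Hylo_nigra: 3
  Glypto_vulgaris vs Hylo_nigra: 4
The largest is 4, between Glypto_vulgaris and Hylo_nigra.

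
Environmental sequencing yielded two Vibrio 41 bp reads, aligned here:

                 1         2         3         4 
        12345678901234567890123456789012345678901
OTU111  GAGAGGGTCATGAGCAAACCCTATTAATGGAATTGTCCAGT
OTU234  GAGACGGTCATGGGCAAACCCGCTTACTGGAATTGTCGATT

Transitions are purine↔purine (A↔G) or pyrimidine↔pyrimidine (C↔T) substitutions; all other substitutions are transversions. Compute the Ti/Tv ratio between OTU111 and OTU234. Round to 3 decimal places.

Mismatches occur at site 5 (G/C, transversion), site 13 (A/G, transition), site 22 (T/G, transversion), site 23 (A/C, transversion), site 27 (A/C, transversion), site 38 (C/G, transversion), site 40 (G/T, transversion).
Of the 7 differences, 1 transition and 6 transversions, so Ti/Tv = 1/6 = 0.167.

0.167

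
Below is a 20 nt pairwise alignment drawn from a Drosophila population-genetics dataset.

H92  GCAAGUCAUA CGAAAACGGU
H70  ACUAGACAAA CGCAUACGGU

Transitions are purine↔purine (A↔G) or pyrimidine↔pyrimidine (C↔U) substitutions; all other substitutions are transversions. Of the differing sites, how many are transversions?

5

The sequences differ at positions 1 (G/A, transition), 3 (A/U, transversion), 6 (U/A, transversion), 9 (U/A, transversion), 13 (A/C, transversion), 15 (A/U, transversion).
Of the 6 differences, 1 transition and 5 transversions, so the answer is 5.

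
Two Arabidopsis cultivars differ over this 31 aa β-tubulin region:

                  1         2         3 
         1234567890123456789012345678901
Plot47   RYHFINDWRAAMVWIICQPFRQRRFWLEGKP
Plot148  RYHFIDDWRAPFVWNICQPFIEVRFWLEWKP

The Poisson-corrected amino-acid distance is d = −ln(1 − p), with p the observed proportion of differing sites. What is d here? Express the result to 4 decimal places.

0.2985

Mismatches occur at site 6 (N/D), site 11 (A/P), site 12 (M/F), site 15 (I/N), site 21 (R/I), site 22 (Q/E), site 23 (R/V), site 29 (G/W).
p = 8/31 = 0.258065.
d = −ln(1 − 0.258065) = −ln(0.741935) = 0.2985.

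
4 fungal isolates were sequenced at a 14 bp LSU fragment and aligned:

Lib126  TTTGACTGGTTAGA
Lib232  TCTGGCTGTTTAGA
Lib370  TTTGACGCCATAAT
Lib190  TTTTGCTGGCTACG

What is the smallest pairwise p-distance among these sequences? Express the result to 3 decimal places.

0.214

Pairwise Hamming distances:
  Lib126 vs Lib232: 3
  Lib126 vs Lib370: 6
  Lib126 vs Lib190: 5
  Lib232 vs Lib370: 8
  Lib232 vs Lib190: 6
  Lib370 vs Lib190: 8
The smallest is 3 mismatches, between Lib126 and Lib232; p = 3/14 = 0.214.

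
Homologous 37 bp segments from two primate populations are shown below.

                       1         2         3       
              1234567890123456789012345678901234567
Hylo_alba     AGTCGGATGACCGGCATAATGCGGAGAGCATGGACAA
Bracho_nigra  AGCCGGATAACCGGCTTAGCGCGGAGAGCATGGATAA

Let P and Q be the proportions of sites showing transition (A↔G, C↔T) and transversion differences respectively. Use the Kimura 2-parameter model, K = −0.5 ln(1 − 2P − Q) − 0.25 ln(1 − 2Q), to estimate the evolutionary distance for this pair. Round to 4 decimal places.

Mismatches occur at site 3 (T/C, transition), site 9 (G/A, transition), site 16 (A/T, transversion), site 19 (A/G, transition), site 20 (T/C, transition), site 35 (C/T, transition).
Of the 6 differences, 5 transitions and 1 transversion over 37 sites: P = 5/37 = 0.135135, Q = 1/37 = 0.027027.
d = −0.5·ln(0.702703) − 0.25·ln(0.945946) = −0.5·(-0.352821) − 0.25·(-0.055570) = 0.1903.

0.1903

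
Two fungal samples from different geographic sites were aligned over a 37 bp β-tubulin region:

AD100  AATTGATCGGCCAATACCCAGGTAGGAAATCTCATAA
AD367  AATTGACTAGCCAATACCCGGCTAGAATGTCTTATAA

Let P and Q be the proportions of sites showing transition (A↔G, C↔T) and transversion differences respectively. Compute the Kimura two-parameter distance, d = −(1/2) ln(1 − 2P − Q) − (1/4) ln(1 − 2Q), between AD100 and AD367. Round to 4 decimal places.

The sequences differ at positions 7 (T/C, transition), 8 (C/T, transition), 9 (G/A, transition), 20 (A/G, transition), 22 (G/C, transversion), 26 (G/A, transition), 28 (A/T, transversion), 29 (A/G, transition), 33 (C/T, transition).
Of the 9 differences, 7 transitions and 2 transversions over 37 sites: P = 7/37 = 0.189189, Q = 2/37 = 0.054054.
d = −0.5·ln(0.567568) − 0.25·ln(0.891892) = −0.5·(-0.566395) − 0.25·(-0.114410) = 0.3118.

0.3118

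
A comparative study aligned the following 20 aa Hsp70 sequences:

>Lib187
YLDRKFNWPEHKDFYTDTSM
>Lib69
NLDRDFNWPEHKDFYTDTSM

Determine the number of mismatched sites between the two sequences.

Mismatches occur at site 1 (Y/N), site 5 (K/D).
That gives 2 mismatches out of 20 aligned sites, so the Hamming distance is 2.

2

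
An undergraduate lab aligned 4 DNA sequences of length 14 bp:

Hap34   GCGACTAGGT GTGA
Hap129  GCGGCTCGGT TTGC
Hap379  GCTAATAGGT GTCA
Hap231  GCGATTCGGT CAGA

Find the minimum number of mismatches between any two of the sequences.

Pairwise Hamming distances:
  Hap34 vs Hap129: 4
  Hap34 vs Hap379: 3
  Hap34 vs Hap231: 4
  Hap129 vs Hap379: 7
  Hap129 vs Hap231: 5
  Hap379 vs Hap231: 6
The smallest is 3, between Hap34 and Hap379.

3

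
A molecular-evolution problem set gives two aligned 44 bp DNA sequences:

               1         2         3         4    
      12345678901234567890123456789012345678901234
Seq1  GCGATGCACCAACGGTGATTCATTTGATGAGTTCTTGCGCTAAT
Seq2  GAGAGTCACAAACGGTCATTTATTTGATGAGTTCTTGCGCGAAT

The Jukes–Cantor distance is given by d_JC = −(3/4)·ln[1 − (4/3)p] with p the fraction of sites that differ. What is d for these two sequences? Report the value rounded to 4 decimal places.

Mismatches occur at site 2 (C→A), site 5 (T→G), site 6 (G→T), site 10 (C→A), site 17 (G→C), site 21 (C→T), site 41 (T→G).
p = 7/44 = 0.159091.
d = −0.75 · ln(1 − (4/3)·0.159091) = −0.75 · ln(0.787879) = −0.75 · (-0.238411) = 0.1788.

0.1788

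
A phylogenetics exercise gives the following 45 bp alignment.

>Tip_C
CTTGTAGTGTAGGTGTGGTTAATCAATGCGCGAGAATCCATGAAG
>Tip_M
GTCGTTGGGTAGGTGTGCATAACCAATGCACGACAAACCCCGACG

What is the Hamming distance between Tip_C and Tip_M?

The sequences differ at positions 1 (C/G), 3 (T/C), 6 (A/T), 8 (T/G), 18 (G/C), 19 (T/A), 23 (T/C), 30 (G/A), 34 (G/C), 37 (T/A), 40 (A/C), 41 (T/C), 44 (A/C).
That gives 13 mismatches out of 45 aligned sites, so the Hamming distance is 13.

13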